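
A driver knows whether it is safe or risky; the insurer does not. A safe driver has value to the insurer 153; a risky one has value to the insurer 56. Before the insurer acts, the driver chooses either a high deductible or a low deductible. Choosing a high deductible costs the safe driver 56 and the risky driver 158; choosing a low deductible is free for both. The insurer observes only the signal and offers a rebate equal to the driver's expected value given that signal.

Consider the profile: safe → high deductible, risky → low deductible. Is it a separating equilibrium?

Yes

If types separate, high deductible earns payment 153 and low deductible earns 56.
Safe: high deductible gives 153 − 56 = 97; low deductible gives 56 − 0 = 56. No deviation. ✓
Risky: low deductible gives 56 − 0 = 56; high deductible gives 153 − 158 = -5. No deviation. ✓
Both incentive constraints hold.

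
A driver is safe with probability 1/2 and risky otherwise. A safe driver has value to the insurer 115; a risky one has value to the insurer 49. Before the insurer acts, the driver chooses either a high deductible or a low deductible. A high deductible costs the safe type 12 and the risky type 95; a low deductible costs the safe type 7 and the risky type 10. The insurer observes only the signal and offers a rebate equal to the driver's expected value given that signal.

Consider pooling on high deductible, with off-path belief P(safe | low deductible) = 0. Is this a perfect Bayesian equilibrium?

On the equilibrium path (high deductible) the insurer holds the prior 1/2 and pays 1/2·115 + 1/2·49 = 82. Off-path (low deductible) belief 0 gives 0·115 + 1·49 = 49.
Safe: high deductible gives 82 − 12 = 70; low deductible gives 49 − 7 = 42. Stays. ✓
Risky: high deductible gives 82 − 95 = -13; low deductible gives 49 − 10 = 39. Deviates. ✗

No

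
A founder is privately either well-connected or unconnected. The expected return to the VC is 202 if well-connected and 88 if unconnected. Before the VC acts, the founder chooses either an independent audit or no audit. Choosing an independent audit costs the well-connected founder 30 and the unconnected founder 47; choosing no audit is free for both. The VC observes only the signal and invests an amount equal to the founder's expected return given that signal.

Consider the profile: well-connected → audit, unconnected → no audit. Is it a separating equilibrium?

No

If types separate, audit earns payment 202 and no audit earns 88.
Well-connected: audit gives 202 − 30 = 172; no audit gives 88 − 0 = 88. No deviation. ✓
Unconnected: no audit gives 88 − 0 = 88; audit gives 202 − 47 = 155. Would deviate. ✗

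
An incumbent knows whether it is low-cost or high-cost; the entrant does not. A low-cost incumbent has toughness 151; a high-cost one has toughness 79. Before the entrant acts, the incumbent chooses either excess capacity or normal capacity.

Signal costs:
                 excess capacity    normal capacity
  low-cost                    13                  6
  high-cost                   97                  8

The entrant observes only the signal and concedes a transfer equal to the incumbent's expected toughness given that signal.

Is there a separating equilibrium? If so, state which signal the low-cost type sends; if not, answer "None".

excess capacity

Try low-cost → excess capacity, high-cost → normal capacity:
  Under separation the entrant infers type exactly: excess capacity → low-cost (pays 151), normal capacity → high-cost (pays 79).
  Low-cost: excess capacity gives 151 − 13 = 138; normal capacity gives 79 − 6 = 73. No deviation. ✓
  High-cost: normal capacity gives 79 − 8 = 71; excess capacity gives 151 − 97 = 54. No deviation. ✓
Both hold — the low-cost type sends excess capacity.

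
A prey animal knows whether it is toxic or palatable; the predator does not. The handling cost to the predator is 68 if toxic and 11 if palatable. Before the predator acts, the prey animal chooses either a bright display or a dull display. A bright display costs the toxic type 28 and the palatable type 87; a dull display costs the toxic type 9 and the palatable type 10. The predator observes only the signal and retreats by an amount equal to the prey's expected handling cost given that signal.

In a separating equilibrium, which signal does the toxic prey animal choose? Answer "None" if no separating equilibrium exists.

Try toxic → bright display, palatable → dull display:
  Under separation the predator infers type exactly: bright display → toxic (pays 68), dull display → palatable (pays 11).
  Toxic: bright display gives 68 − 28 = 40; dull display gives 11 − 9 = 2. No deviation. ✓
  Palatable: dull display gives 11 − 10 = 1; bright display gives 68 − 87 = -19. No deviation. ✓
Both hold — the toxic type sends bright display.

bright display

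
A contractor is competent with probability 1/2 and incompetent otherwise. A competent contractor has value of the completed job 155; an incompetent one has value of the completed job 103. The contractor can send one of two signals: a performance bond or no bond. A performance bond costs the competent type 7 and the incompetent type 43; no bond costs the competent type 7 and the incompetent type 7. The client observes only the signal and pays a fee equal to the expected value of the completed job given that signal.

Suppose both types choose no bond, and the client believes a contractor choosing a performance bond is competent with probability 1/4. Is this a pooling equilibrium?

At the pooled signal (no bond) the client holds the prior 1/2 and pays 1/2·155 + 1/2·103 = 129. Off-path (bond) belief 1/4 gives 1/4·155 + 3/4·103 = 116.
Competent: no bond gives 129 − 7 = 122; bond gives 116 − 7 = 109. Stays. ✓
Incompetent: no bond gives 129 − 7 = 122; bond gives 116 − 43 = 73. Stays. ✓

Yes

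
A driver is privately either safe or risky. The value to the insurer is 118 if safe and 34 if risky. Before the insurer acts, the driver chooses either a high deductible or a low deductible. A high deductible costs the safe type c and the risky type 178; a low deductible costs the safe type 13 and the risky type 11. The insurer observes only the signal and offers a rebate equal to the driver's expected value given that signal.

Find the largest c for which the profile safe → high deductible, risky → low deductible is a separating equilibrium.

97

Under separation: high deductible → safe (pays 118); low deductible → risky (pays 34).
Risky: 34 − 11 = 23 ≥ 118 − 178 = -60. Holds regardless of c. ✓
Safe: 118 − c ≥ 34 − 13, so c ≤ 118 − 21 = 97.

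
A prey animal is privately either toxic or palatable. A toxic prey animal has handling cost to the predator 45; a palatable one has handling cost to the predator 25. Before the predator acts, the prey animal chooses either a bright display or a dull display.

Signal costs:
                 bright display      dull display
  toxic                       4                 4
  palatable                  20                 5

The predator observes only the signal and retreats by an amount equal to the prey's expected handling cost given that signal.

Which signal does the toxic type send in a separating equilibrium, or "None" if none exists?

None

Try toxic → bright display, palatable → dull display:
  If types separate, bright display earns payment 45 and dull display earns 25.
  Toxic: bright display gives 45 − 4 = 41; dull display gives 25 − 4 = 21. No deviation. ✓
  Palatable: dull display gives 25 − 5 = 20; bright display gives 45 − 20 = 25. Would deviate. ✗
Try toxic → dull display, palatable → bright display:
  If types separate, dull display earns payment 45 and bright display earns 25.
  Toxic: dull display gives 45 − 4 = 41; bright display gives 25 − 4 = 21. No deviation. ✓
  Palatable: bright display gives 25 − 20 = 5; dull display gives 45 − 5 = 40. Would deviate. ✗
Neither assignment is incentive-compatible.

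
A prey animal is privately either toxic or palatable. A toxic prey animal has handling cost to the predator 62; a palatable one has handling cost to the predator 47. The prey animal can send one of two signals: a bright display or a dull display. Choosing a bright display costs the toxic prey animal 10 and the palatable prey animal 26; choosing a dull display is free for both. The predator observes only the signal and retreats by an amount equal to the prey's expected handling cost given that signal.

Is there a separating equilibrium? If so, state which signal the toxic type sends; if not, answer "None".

Try toxic → bright display, palatable → dull display:
  If types separate, bright display earns payment 62 and dull display earns 47.
  Toxic: bright display gives 62 − 10 = 52; dull display gives 47 − 0 = 47. No deviation. ✓
  Palatable: dull display gives 47 − 0 = 47; bright display gives 62 − 26 = 36. No deviation. ✓
Both hold — the toxic type sends bright display.

bright display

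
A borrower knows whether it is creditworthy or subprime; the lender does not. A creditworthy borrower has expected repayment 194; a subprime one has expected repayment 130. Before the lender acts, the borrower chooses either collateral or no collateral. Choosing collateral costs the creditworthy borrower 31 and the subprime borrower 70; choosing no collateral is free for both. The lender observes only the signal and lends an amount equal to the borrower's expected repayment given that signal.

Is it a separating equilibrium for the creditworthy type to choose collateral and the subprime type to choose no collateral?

Under separation the lender infers type exactly: collateral → creditworthy (pays 194), no collateral → subprime (pays 130).
Creditworthy: collateral gives 194 − 31 = 163; no collateral gives 130 − 0 = 130. No deviation. ✓
Subprime: no collateral gives 130 − 0 = 130; collateral gives 194 − 70 = 124. No deviation. ✓
Neither type gains from mimicking the other.

Yes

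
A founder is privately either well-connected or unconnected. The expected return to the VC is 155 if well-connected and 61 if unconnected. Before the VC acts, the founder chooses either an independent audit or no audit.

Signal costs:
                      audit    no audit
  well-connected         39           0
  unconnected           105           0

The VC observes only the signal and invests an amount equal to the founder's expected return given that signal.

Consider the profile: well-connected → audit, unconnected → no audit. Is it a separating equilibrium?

Yes

Under separation the VC infers type exactly: audit → well-connected (pays 155), no audit → unconnected (pays 61).
Well-connected: audit gives 155 − 39 = 116; no audit gives 61 − 0 = 61. No deviation. ✓
Unconnected: no audit gives 61 − 0 = 61; audit gives 155 − 105 = 50. No deviation. ✓
Neither type gains from mimicking the other.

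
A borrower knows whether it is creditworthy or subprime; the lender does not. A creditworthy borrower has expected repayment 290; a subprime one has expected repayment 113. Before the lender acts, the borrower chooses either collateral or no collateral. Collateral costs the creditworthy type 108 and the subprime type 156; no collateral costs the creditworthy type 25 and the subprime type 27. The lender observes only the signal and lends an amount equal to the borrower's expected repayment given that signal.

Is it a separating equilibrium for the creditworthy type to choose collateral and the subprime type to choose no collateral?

If types separate, collateral earns payment 290 and no collateral earns 113.
Creditworthy: collateral gives 290 − 108 = 182; no collateral gives 113 − 25 = 88. No deviation. ✓
Subprime: no collateral gives 113 − 27 = 86; collateral gives 290 − 156 = 134. Would deviate. ✗

No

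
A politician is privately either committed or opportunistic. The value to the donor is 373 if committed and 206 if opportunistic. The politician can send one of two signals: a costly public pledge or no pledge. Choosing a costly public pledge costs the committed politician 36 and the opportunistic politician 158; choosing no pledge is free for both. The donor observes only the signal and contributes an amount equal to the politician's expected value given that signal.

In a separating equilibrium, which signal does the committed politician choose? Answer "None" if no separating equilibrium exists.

Try committed → pledge, opportunistic → no pledge:
  If types separate, pledge earns payment 373 and no pledge earns 206.
  Committed: pledge gives 373 − 36 = 337; no pledge gives 206 − 0 = 206. No deviation. ✓
  Opportunistic: no pledge gives 206 − 0 = 206; pledge gives 373 − 158 = 215. Would deviate. ✗
Try committed → no pledge, opportunistic → pledge:
  If types separate, no pledge earns payment 373 and pledge earns 206.
  Committed: no pledge gives 373 − 0 = 373; pledge gives 206 − 36 = 170. No deviation. ✓
  Opportunistic: pledge gives 206 − 158 = 48; no pledge gives 373 − 0 = 373. Would deviate. ✗
Neither assignment is incentive-compatible.

None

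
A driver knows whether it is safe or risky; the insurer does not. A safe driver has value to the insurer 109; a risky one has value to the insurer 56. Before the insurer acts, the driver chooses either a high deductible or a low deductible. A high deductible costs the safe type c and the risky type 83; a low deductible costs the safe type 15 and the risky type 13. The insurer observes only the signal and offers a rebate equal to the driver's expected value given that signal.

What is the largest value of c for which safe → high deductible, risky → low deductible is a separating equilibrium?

Under separation: high deductible → safe (pays 109); low deductible → risky (pays 56).
Risky: 56 − 13 = 43 ≥ 109 − 83 = 26. Holds regardless of c. ✓
Safe: 109 − c ≥ 56 − 15, so c ≤ 109 − 41 = 68.

68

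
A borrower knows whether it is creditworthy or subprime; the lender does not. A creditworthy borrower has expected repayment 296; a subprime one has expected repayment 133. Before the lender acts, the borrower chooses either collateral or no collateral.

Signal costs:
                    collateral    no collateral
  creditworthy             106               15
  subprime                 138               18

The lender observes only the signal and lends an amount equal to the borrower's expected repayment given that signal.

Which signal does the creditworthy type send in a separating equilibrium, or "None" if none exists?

None

Try creditworthy → collateral, subprime → no collateral:
  If types separate, collateral earns payment 296 and no collateral earns 133.
  Creditworthy: collateral gives 296 − 106 = 190; no collateral gives 133 − 15 = 118. No deviation. ✓
  Subprime: no collateral gives 133 − 18 = 115; collateral gives 296 − 138 = 158. Would deviate. ✗
Try creditworthy → no collateral, subprime → collateral:
  If types separate, no collateral earns payment 296 and collateral earns 133.
  Creditworthy: no collateral gives 296 − 15 = 281; collateral gives 133 − 106 = 27. No deviation. ✓
  Subprime: collateral gives 133 − 138 = -5; no collateral gives 296 − 18 = 278. Would deviate. ✗
Neither assignment is incentive-compatible.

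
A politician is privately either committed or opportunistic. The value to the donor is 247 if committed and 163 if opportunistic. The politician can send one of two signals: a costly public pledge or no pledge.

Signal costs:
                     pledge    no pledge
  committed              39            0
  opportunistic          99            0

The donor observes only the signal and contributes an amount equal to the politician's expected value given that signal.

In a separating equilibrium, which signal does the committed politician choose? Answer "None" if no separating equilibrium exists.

pledge

Try committed → pledge, opportunistic → no pledge:
  If types separate, pledge earns payment 247 and no pledge earns 163.
  Committed: pledge gives 247 − 39 = 208; no pledge gives 163 − 0 = 163. No deviation. ✓
  Opportunistic: no pledge gives 163 − 0 = 163; pledge gives 247 − 99 = 148. No deviation. ✓
Both hold — the committed type sends pledge.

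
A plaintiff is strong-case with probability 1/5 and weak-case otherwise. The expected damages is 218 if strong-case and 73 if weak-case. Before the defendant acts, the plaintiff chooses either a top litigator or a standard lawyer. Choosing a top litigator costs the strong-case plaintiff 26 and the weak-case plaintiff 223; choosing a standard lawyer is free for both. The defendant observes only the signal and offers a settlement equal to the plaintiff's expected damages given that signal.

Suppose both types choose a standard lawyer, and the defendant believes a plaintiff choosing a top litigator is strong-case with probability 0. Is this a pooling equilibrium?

Yes

On the equilibrium path (standard lawyer) the defendant holds the prior 1/5 and pays 1/5·218 + 4/5·73 = 102. Off-path (top litigator) belief 0 gives 0·218 + 1·73 = 73.
Strong-case: standard lawyer gives 102 − 0 = 102; top litigator gives 73 − 26 = 47. Stays. ✓
Weak-case: standard lawyer gives 102 − 0 = 102; top litigator gives 73 − 223 = -150. Stays. ✓
Beliefs are Bayes-consistent on-path and both types best-respond.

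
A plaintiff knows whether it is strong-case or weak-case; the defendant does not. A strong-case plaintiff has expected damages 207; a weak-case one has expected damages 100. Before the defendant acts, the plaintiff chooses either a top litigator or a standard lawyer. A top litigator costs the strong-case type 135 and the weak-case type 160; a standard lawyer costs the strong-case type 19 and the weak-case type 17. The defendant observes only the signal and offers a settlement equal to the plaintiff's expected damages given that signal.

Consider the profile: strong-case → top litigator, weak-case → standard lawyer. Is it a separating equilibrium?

If types separate, top litigator earns payment 207 and standard lawyer earns 100.
Strong-case: top litigator gives 207 − 135 = 72; standard lawyer gives 100 − 19 = 81. Would deviate. ✗
Weak-case: standard lawyer gives 100 − 17 = 83; top litigator gives 207 − 160 = 47. No deviation. ✓

No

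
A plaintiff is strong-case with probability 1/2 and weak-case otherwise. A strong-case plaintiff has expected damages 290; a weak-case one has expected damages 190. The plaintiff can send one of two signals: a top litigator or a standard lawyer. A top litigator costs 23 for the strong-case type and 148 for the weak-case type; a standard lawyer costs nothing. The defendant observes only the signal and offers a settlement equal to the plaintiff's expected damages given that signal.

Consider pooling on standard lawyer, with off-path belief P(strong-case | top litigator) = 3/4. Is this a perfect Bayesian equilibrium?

On the equilibrium path (standard lawyer) the defendant holds the prior 1/2 and pays 1/2·290 + 1/2·190 = 240. Off-path (top litigator) belief 3/4 gives 3/4·290 + 1/4·190 = 265.
Strong-case: standard lawyer gives 240 − 0 = 240; top litigator gives 265 − 23 = 242. Deviates. ✗
Weak-case: standard lawyer gives 240 − 0 = 240; top litigator gives 265 − 148 = 117. Stays. ✓

No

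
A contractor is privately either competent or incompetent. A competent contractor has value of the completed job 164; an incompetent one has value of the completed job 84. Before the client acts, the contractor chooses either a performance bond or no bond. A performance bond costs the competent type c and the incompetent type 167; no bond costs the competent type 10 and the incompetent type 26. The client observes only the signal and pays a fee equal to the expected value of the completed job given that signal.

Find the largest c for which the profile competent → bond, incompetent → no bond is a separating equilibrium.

Under separation: bond → competent (pays 164); no bond → incompetent (pays 84).
Incompetent: 84 − 26 = 58 ≥ 164 − 167 = -3. Holds regardless of c. ✓
Competent: 164 − c ≥ 84 − 10, so c ≤ 164 − 74 = 90.

90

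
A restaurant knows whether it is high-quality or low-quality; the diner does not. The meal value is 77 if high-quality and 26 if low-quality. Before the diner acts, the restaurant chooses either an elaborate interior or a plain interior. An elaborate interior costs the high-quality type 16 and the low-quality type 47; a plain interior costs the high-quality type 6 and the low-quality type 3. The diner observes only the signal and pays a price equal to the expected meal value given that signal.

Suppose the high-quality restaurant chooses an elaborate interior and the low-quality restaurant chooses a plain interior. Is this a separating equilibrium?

Under separation the diner infers type exactly: elaborate interior → high-quality (pays 77), plain interior → low-quality (pays 26).
High-quality: elaborate interior gives 77 − 16 = 61; plain interior gives 26 − 6 = 20. No deviation. ✓
Low-quality: plain interior gives 26 − 3 = 23; elaborate interior gives 77 − 47 = 30. Would deviate. ✗

No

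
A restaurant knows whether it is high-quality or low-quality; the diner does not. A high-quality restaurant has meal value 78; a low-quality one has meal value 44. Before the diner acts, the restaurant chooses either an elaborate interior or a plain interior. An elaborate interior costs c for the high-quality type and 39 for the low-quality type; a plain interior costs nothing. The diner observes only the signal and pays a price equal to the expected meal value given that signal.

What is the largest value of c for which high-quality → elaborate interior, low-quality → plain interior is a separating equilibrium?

34

Under separation: elaborate interior → high-quality (pays 78); plain interior → low-quality (pays 44).
Low-quality: 44 − 0 = 44 ≥ 78 − 39 = 39. Holds regardless of c. ✓
High-quality: 78 − c ≥ 44 − 0, so c ≤ 78 − 44 = 34.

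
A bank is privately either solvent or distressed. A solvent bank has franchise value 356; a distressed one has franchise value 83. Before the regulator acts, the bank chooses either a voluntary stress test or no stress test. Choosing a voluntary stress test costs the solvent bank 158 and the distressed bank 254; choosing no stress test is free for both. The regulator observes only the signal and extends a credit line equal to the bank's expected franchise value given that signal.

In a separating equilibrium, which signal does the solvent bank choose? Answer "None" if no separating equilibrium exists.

None

Try solvent → stress test, distressed → no stress test:
  If types separate, stress test earns payment 356 and no stress test earns 83.
  Solvent: stress test gives 356 − 158 = 198; no stress test gives 83 − 0 = 83. No deviation. ✓
  Distressed: no stress test gives 83 − 0 = 83; stress test gives 356 − 254 = 102. Would deviate. ✗
Try solvent → no stress test, distressed → stress test:
  If types separate, no stress test earns payment 356 and stress test earns 83.
  Solvent: no stress test gives 356 − 0 = 356; stress test gives 83 − 158 = -75. No deviation. ✓
  Distressed: stress test gives 83 − 254 = -171; no stress test gives 356 − 0 = 356. Would deviate. ✗
Neither assignment is incentive-compatible.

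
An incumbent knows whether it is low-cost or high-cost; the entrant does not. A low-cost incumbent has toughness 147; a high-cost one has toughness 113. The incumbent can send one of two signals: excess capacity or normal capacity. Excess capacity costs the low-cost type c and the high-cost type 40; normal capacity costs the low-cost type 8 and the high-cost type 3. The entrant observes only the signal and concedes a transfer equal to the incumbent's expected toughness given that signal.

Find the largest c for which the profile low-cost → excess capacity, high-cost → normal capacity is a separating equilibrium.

42

Under separation: excess capacity → low-cost (pays 147); normal capacity → high-cost (pays 113).
High-cost: 113 − 3 = 110 ≥ 147 − 40 = 107. Holds regardless of c. ✓
Low-cost: 147 − c ≥ 113 − 8, so c ≤ 147 − 105 = 42.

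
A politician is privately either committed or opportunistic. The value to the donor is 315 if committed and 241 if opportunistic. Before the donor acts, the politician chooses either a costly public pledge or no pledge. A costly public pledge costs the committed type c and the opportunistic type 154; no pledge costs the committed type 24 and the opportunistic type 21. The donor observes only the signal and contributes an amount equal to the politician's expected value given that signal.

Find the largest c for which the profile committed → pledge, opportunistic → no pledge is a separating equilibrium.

Under separation: pledge → committed (pays 315); no pledge → opportunistic (pays 241).
Opportunistic: 241 − 21 = 220 ≥ 315 − 154 = 161. Holds regardless of c. ✓
Committed: 315 − c ≥ 241 − 24, so c ≤ 315 − 217 = 98.

98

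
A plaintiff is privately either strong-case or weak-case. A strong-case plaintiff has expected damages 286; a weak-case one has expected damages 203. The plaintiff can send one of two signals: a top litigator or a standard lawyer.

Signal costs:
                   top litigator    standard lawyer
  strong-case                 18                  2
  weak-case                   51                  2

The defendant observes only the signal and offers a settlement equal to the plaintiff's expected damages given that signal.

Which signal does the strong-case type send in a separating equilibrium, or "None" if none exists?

None

Try strong-case → top litigator, weak-case → standard lawyer:
  Under separation the defendant infers type exactly: top litigator → strong-case (pays 286), standard lawyer → weak-case (pays 203).
  Strong-case: top litigator gives 286 − 18 = 268; standard lawyer gives 203 − 2 = 201. No deviation. ✓
  Weak-case: standard lawyer gives 203 − 2 = 201; top litigator gives 286 − 51 = 235. Would deviate. ✗
Try strong-case → standard lawyer, weak-case → top litigator:
  Under separation the defendant infers type exactly: standard lawyer → strong-case (pays 286), top litigator → weak-case (pays 203).
  Strong-case: standard lawyer gives 286 − 2 = 284; top litigator gives 203 − 18 = 185. No deviation. ✓
  Weak-case: top litigator gives 203 − 51 = 152; standard lawyer gives 286 − 2 = 284. Would deviate. ✗
Neither assignment is incentive-compatible.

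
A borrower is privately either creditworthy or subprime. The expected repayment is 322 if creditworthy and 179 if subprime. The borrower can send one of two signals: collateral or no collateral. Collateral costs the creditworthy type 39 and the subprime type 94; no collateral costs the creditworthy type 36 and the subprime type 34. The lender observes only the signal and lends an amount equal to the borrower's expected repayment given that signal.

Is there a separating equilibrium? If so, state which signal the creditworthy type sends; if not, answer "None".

None

Try creditworthy → collateral, subprime → no collateral:
  If types separate, collateral earns payment 322 and no collateral earns 179.
  Creditworthy: collateral gives 322 − 39 = 283; no collateral gives 179 − 36 = 143. No deviation. ✓
  Subprime: no collateral gives 179 − 34 = 145; collateral gives 322 − 94 = 228. Would deviate. ✗
Try creditworthy → no collateral, subprime → collateral:
  If types separate, no collateral earns payment 322 and collateral earns 179.
  Creditworthy: no collateral gives 322 − 36 = 286; collateral gives 179 − 39 = 140. No deviation. ✓
  Subprime: collateral gives 179 − 94 = 85; no collateral gives 322 − 34 = 288. Would deviate. ✗
Neither assignment is incentive-compatible.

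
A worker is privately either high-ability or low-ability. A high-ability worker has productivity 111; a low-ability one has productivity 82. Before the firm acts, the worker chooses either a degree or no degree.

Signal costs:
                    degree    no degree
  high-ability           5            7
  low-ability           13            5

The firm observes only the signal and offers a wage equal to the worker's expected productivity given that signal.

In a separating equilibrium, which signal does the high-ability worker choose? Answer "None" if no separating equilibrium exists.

None

Try high-ability → degree, low-ability → no degree:
  Under separation the firm infers type exactly: degree → high-ability (pays 111), no degree → low-ability (pays 82).
  High-ability: degree gives 111 − 5 = 106; no degree gives 82 − 7 = 75. No deviation. ✓
  Low-ability: no degree gives 82 − 5 = 77; degree gives 111 − 13 = 98. Would deviate. ✗
Try high-ability → no degree, low-ability → degree:
  Under separation the firm infers type exactly: no degree → high-ability (pays 111), degree → low-ability (pays 82).
  High-ability: no degree gives 111 − 7 = 104; degree gives 82 − 5 = 77. No deviation. ✓
  Low-ability: degree gives 82 − 13 = 69; no degree gives 111 − 5 = 106. Would deviate. ✗
Neither assignment is incentive-compatible.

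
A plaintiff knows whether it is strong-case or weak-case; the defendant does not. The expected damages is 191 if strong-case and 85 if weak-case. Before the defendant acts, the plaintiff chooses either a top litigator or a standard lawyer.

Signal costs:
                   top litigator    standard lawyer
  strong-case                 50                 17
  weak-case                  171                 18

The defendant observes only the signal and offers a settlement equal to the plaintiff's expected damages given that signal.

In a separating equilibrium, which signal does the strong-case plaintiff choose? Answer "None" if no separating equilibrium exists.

top litigator

Try strong-case → top litigator, weak-case → standard lawyer:
  If types separate, top litigator earns payment 191 and standard lawyer earns 85.
  Strong-case: top litigator gives 191 − 50 = 141; standard lawyer gives 85 − 17 = 68. No deviation. ✓
  Weak-case: standard lawyer gives 85 − 18 = 67; top litigator gives 191 − 171 = 20. No deviation. ✓
Both hold — the strong-case type sends top litigator.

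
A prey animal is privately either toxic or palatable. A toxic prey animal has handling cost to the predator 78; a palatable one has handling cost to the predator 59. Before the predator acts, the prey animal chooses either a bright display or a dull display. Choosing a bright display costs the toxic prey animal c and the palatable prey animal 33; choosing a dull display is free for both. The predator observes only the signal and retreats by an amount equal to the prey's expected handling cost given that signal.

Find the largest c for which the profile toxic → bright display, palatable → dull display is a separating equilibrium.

19

Under separation: bright display → toxic (pays 78); dull display → palatable (pays 59).
Palatable: 59 − 0 = 59 ≥ 78 − 33 = 45. Holds regardless of c. ✓
Toxic: 78 − c ≥ 59 − 0, so c ≤ 78 − 59 = 19.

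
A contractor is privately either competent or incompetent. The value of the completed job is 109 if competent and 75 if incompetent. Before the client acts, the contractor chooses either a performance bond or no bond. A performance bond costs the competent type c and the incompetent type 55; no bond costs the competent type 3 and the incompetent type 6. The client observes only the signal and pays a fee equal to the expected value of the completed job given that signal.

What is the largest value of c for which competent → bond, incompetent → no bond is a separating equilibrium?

Under separation: bond → competent (pays 109); no bond → incompetent (pays 75).
Incompetent: 75 − 6 = 69 ≥ 109 − 55 = 54. Holds regardless of c. ✓
Competent: 109 − c ≥ 75 − 3, so c ≤ 109 − 72 = 37.

37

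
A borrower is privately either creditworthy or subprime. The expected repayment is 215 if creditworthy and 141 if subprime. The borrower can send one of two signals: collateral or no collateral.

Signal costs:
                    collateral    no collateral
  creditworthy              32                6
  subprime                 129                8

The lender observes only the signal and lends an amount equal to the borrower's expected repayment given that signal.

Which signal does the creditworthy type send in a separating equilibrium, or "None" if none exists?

Try creditworthy → collateral, subprime → no collateral:
  If types separate, collateral earns payment 215 and no collateral earns 141.
  Creditworthy: collateral gives 215 − 32 = 183; no collateral gives 141 − 6 = 135. No deviation. ✓
  Subprime: no collateral gives 141 − 8 = 133; collateral gives 215 − 129 = 86. No deviation. ✓
Both hold — the creditworthy type sends collateral.

collateral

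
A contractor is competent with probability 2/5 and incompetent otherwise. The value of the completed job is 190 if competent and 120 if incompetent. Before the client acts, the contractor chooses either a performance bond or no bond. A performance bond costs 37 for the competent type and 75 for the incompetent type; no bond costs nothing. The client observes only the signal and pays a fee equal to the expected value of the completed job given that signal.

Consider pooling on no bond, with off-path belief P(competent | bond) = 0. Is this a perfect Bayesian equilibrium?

At the pooled signal (no bond) the client holds the prior 2/5 and pays 2/5·190 + 3/5·120 = 148. Off-path (bond) belief 0 gives 0·190 + 1·120 = 120.
Competent: no bond gives 148 − 0 = 148; bond gives 120 − 37 = 83. Stays. ✓
Incompetent: no bond gives 148 − 0 = 148; bond gives 120 − 75 = 45. Stays. ✓

Yes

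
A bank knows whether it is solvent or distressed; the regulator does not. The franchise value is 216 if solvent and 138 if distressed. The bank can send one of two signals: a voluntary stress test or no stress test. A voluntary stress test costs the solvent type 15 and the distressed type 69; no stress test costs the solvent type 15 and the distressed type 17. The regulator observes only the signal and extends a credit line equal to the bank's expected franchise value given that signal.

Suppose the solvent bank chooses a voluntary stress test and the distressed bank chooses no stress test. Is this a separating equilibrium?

No

If types separate, stress test earns payment 216 and no stress test earns 138.
Solvent: stress test gives 216 − 15 = 201; no stress test gives 138 − 15 = 123. No deviation. ✓
Distressed: no stress test gives 138 − 17 = 121; stress test gives 216 − 69 = 147. Would deviate. ✗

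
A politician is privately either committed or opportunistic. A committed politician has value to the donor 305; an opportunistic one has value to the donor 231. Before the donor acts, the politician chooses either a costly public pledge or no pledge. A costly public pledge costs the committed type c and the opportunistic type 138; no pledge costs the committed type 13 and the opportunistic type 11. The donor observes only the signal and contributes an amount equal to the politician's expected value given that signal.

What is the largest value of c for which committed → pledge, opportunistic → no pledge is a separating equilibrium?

Under separation: pledge → committed (pays 305); no pledge → opportunistic (pays 231).
Opportunistic: 231 − 11 = 220 ≥ 305 − 138 = 167. Holds regardless of c. ✓
Committed: 305 − c ≥ 231 − 13, so c ≤ 305 − 218 = 87.

87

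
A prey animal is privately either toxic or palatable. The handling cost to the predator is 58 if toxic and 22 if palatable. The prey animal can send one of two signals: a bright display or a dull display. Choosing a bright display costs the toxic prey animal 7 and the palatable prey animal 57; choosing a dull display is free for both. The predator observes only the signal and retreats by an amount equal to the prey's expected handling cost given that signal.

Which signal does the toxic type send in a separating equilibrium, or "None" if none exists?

Try toxic → bright display, palatable → dull display:
  Under separation the predator infers type exactly: bright display → toxic (pays 58), dull display → palatable (pays 22).
  Toxic: bright display gives 58 − 7 = 51; dull display gives 22 − 0 = 22. No deviation. ✓
  Palatable: dull display gives 22 − 0 = 22; bright display gives 58 − 57 = 1. No deviation. ✓
Both hold — the toxic type sends bright display.

bright display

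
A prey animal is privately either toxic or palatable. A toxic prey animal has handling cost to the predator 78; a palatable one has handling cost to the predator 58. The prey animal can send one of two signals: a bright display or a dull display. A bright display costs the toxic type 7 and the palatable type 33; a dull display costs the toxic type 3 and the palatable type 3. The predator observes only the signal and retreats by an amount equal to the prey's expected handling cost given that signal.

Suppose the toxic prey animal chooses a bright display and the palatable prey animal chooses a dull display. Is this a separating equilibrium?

Yes

Under separation the predator infers type exactly: bright display → toxic (pays 78), dull display → palatable (pays 58).
Toxic: bright display gives 78 − 7 = 71; dull display gives 58 − 3 = 55. No deviation. ✓
Palatable: dull display gives 58 − 3 = 55; bright display gives 78 − 33 = 45. No deviation. ✓
Neither type gains from mimicking the other.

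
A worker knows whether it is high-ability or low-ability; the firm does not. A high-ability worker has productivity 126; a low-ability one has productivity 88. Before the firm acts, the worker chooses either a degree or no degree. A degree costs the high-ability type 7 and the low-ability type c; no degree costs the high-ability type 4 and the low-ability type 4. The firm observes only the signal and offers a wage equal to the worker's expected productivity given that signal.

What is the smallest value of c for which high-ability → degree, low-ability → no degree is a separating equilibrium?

42

Under separation: degree → high-ability (pays 126); no degree → low-ability (pays 88).
High-ability: 126 − 7 = 119 ≥ 88 − 4 = 84. Holds regardless of c. ✓
Low-ability: 88 − 4 ≥ 126 − c, so c ≥ 126 − 84 = 42.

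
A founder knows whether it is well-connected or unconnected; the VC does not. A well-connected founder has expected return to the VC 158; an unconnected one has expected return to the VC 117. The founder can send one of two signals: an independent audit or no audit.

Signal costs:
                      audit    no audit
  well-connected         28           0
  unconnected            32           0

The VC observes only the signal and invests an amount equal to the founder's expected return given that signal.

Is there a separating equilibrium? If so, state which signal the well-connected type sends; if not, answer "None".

None

Try well-connected → audit, unconnected → no audit:
  If types separate, audit earns payment 158 and no audit earns 117.
  Well-connected: audit gives 158 − 28 = 130; no audit gives 117 − 0 = 117. No deviation. ✓
  Unconnected: no audit gives 117 − 0 = 117; audit gives 158 − 32 = 126. Would deviate. ✗
Try well-connected → no audit, unconnected → audit:
  If types separate, no audit earns payment 158 and audit earns 117.
  Well-connected: no audit gives 158 − 0 = 158; audit gives 117 − 28 = 89. No deviation. ✓
  Unconnected: audit gives 117 − 32 = 85; no audit gives 158 − 0 = 158. Would deviate. ✗
Neither assignment is incentive-compatible.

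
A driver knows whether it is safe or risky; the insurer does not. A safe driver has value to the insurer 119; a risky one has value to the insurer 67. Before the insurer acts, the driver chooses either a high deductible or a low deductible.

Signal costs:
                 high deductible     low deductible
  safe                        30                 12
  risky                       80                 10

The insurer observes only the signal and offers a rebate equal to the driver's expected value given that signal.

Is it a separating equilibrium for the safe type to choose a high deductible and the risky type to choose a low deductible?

Yes

If types separate, high deductible earns payment 119 and low deductible earns 67.
Safe: high deductible gives 119 − 30 = 89; low deductible gives 67 − 12 = 55. No deviation. ✓
Risky: low deductible gives 67 − 10 = 57; high deductible gives 119 − 80 = 39. No deviation. ✓
Both incentive constraints hold.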